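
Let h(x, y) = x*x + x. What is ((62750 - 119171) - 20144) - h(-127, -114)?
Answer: -92567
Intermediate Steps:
h(x, y) = x + x**2 (h(x, y) = x**2 + x = x + x**2)
((62750 - 119171) - 20144) - h(-127, -114) = ((62750 - 119171) - 20144) - (-127)*(1 - 127) = (-56421 - 20144) - (-127)*(-126) = -76565 - 1*16002 = -76565 - 16002 = -92567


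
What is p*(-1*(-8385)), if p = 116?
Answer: 972660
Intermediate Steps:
p*(-1*(-8385)) = 116*(-1*(-8385)) = 116*8385 = 972660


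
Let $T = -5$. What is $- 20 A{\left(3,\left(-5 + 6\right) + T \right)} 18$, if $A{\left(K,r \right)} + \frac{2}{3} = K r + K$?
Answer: $3480$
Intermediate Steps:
$A{\left(K,r \right)} = - \frac{2}{3} + K + K r$ ($A{\left(K,r \right)} = - \frac{2}{3} + \left(K r + K\right) = - \frac{2}{3} + \left(K + K r\right) = - \frac{2}{3} + K + K r$)
$- 20 A{\left(3,\left(-5 + 6\right) + T \right)} 18 = - 20 \left(- \frac{2}{3} + 3 + 3 \left(\left(-5 + 6\right) - 5\right)\right) 18 = - 20 \left(- \frac{2}{3} + 3 + 3 \left(1 - 5\right)\right) 18 = - 20 \left(- \frac{2}{3} + 3 + 3 \left(-4\right)\right) 18 = - 20 \left(- \frac{2}{3} + 3 - 12\right) 18 = \left(-20\right) \left(- \frac{29}{3}\right) 18 = \frac{580}{3} \cdot 18 = 3480$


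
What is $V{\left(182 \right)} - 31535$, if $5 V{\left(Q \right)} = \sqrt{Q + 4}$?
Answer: $-31535 + \frac{\sqrt{186}}{5} \approx -31532.0$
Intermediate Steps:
$V{\left(Q \right)} = \frac{\sqrt{4 + Q}}{5}$ ($V{\left(Q \right)} = \frac{\sqrt{Q + 4}}{5} = \frac{\sqrt{4 + Q}}{5}$)
$V{\left(182 \right)} - 31535 = \frac{\sqrt{4 + 182}}{5} - 31535 = \frac{\sqrt{186}}{5} - 31535 = -31535 + \frac{\sqrt{186}}{5}$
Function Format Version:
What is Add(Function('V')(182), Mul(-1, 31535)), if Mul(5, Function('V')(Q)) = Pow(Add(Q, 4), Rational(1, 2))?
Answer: Add(-31535, Mul(Rational(1, 5), Pow(186, Rational(1, 2)))) ≈ -31532.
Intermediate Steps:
Function('V')(Q) = Mul(Rational(1, 5), Pow(Add(4, Q), Rational(1, 2))) (Function('V')(Q) = Mul(Rational(1, 5), Pow(Add(Q, 4), Rational(1, 2))) = Mul(Rational(1, 5), Pow(Add(4, Q), Rational(1, 2))))
Add(Function('V')(182), Mul(-1, 31535)) = Add(Mul(Rational(1, 5), Pow(Add(4, 182), Rational(1, 2))), Mul(-1, 31535)) = Add(Mul(Rational(1, 5), Pow(186, Rational(1, 2))), -31535) = Add(-31535, Mul(Rational(1, 5), Pow(186, Rational(1, 2))))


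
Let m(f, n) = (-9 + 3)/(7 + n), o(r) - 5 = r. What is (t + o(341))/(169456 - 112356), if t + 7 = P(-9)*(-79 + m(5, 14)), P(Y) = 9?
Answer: -1311/199850 ≈ -0.0065599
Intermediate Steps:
o(r) = 5 + r
m(f, n) = -6/(7 + n)
t = -5044/7 (t = -7 + 9*(-79 - 6/(7 + 14)) = -7 + 9*(-79 - 6/21) = -7 + 9*(-79 - 6*1/21) = -7 + 9*(-79 - 2/7) = -7 + 9*(-555/7) = -7 - 4995/7 = -5044/7 ≈ -720.57)
(t + o(341))/(169456 - 112356) = (-5044/7 + (5 + 341))/(169456 - 112356) = (-5044/7 + 346)/57100 = -2622/7*1/57100 = -1311/199850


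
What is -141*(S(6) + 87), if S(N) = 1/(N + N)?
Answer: -49115/4 ≈ -12279.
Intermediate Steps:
S(N) = 1/(2*N)
-141*(S(6) + 87) = -141*((1/2)/6 + 87) = -141*((1/2)*(1/6) + 87) = -141*(1/12 + 87) = -141*1045/12 = -49115/4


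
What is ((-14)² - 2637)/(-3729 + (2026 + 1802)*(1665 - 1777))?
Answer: 2441/432465 ≈ 0.0056444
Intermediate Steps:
((-14)² - 2637)/(-3729 + (2026 + 1802)*(1665 - 1777)) = (196 - 2637)/(-3729 + 3828*(-112)) = -2441/(-3729 - 428736) = -2441/(-432465) = -2441*(-1/432465) = 2441/432465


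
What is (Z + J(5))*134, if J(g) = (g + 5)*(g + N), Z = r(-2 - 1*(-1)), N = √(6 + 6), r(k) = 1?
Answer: 6834 + 2680*√3 ≈ 11476.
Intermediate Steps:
N = 2*√3 (N = √12 = 2*√3 ≈ 3.4641)
Z = 1
J(g) = (5 + g)*(g + 2*√3) (J(g) = (g + 5)*(g + 2*√3) = (5 + g)*(g + 2*√3))
(Z + J(5))*134 = (1 + (5² + 5*5 + 10*√3 + 2*5*√3))*134 = (1 + (25 + 25 + 10*√3 + 10*√3))*134 = (1 + (50 + 20*√3))*134 = (51 + 20*√3)*134 = 6834 + 2680*√3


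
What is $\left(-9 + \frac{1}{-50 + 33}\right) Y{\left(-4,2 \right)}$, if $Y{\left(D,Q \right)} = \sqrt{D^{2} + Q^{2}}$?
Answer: $- \frac{308 \sqrt{5}}{17} \approx -40.512$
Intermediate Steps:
$\left(-9 + \frac{1}{-50 + 33}\right) Y{\left(-4,2 \right)} = \left(-9 + \frac{1}{-50 + 33}\right) \sqrt{\left(-4\right)^{2} + 2^{2}} = \left(-9 + \frac{1}{-17}\right) \sqrt{16 + 4} = \left(-9 - \frac{1}{17}\right) \sqrt{20} = - \frac{154 \cdot 2 \sqrt{5}}{17} = - \frac{308 \sqrt{5}}{17}$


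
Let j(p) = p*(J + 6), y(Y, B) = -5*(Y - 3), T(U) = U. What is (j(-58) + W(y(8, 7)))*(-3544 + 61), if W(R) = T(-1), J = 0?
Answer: 1215567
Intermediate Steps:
y(Y, B) = 15 - 5*Y (y(Y, B) = -5*(-3 + Y) = 15 - 5*Y)
W(R) = -1
j(p) = 6*p (j(p) = p*(0 + 6) = p*6 = 6*p)
(j(-58) + W(y(8, 7)))*(-3544 + 61) = (6*(-58) - 1)*(-3544 + 61) = (-348 - 1)*(-3483) = -349*(-3483) = 1215567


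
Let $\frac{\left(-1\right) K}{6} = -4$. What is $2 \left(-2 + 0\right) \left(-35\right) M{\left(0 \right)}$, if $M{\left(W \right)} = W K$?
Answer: $0$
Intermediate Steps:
$K = 24$ ($K = \left(-6\right) \left(-4\right) = 24$)
$M{\left(W \right)} = 24 W$ ($M{\left(W \right)} = W 24 = 24 W$)
$2 \left(-2 + 0\right) \left(-35\right) M{\left(0 \right)} = 2 \left(-2 + 0\right) \left(-35\right) 24 \cdot 0 = 2 \left(-2\right) \left(-35\right) 0 = \left(-4\right) \left(-35\right) 0 = 140 \cdot 0 = 0$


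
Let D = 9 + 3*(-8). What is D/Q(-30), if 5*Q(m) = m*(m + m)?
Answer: -1/24 ≈ -0.041667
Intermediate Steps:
Q(m) = 2*m**2/5 (Q(m) = (m*(m + m))/5 = (m*(2*m))/5 = (2*m**2)/5 = 2*m**2/5)
D = -15 (D = 9 - 24 = -15)
D/Q(-30) = -15/((2/5)*(-30)**2) = -15/((2/5)*900) = -15/360 = -15*1/360 = -1/24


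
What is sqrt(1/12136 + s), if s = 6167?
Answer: 3*sqrt(25230310138)/6068 ≈ 78.530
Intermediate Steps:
sqrt(1/12136 + s) = sqrt(1/12136 + 6167) = sqrt(74842713/12136) = 3*sqrt(25230310138)/6068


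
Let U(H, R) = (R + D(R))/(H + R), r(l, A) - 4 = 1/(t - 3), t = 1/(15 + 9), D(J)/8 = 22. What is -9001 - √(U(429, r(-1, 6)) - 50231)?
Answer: -9001 - I*√47400440956427/30719 ≈ -9001.0 - 224.12*I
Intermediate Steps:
D(J) = 176 (D(J) = 8*22 = 176)
t = 1/24 ≈ 0.041667
r(l, A) = 260/71 (r(l, A) = 4 + 1/(1/24 - 3) = 4 + 1/(-71/24) = 4 - 24/71 = 260/71)
U(H, R) = (176 + R)/(H + R) (U(H, R) = (R + 176)/(H + R) = (176 + R)/(H + R))
-9001 - √(U(429, r(-1, 6)) - 50231) = -9001 - √((176 + 260/71)/(429 + 260/71) - 50231) = -9001 - √((12756/71)/(30719/71) - 50231) = -9001 - √((71/30719)*(12756/71) - 50231) = -9001 - √(12756/30719 - 50231) = -9001 - √(-1543033333/30719) = -9001 - I*√47400440956427/30719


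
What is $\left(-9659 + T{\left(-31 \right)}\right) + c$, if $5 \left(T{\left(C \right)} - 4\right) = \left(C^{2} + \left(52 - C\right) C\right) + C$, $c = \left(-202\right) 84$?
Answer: $- \frac{134758}{5} \approx -26952.0$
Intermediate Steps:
$c = -16968$
$T{\left(C \right)} = 4 + \frac{C}{5} + \frac{C^{2}}{5} + \frac{C \left(52 - C\right)}{5}$ ($T{\left(C \right)} = 4 + \frac{\left(C^{2} + \left(52 - C\right) C\right) + C}{5} = 4 + \frac{\left(C^{2} + C \left(52 - C\right)\right) + C}{5} = 4 + \frac{C + C^{2} + C \left(52 - C\right)}{5} = 4 + \left(\frac{C}{5} + \frac{C^{2}}{5} + \frac{C \left(52 - C\right)}{5}\right) = 4 + \frac{C}{5} + \frac{C^{2}}{5} + \frac{C \left(52 - C\right)}{5}$)
$\left(-9659 + T{\left(-31 \right)}\right) + c = \left(-9659 + \left(4 + \frac{53}{5} \left(-31\right)\right)\right) - 16968 = \left(-9659 + \left(4 - \frac{1643}{5}\right)\right) - 16968 = \left(-9659 - \frac{1623}{5}\right) - 16968 = - \frac{49918}{5} - 16968 = - \frac{134758}{5}$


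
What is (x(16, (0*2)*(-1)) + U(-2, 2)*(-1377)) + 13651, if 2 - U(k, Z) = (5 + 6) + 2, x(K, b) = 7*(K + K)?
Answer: 29022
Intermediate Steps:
x(K, b) = 14*K (x(K, b) = 7*(2*K) = 14*K)
U(k, Z) = -11 (U(k, Z) = 2 - ((5 + 6) + 2) = 2 - (11 + 2) = 2 - 1*13 = 2 - 13 = -11)
(x(16, (0*2)*(-1)) + U(-2, 2)*(-1377)) + 13651 = (14*16 - 11*(-1377)) + 13651 = (224 + 15147) + 13651 = 15371 + 13651 = 29022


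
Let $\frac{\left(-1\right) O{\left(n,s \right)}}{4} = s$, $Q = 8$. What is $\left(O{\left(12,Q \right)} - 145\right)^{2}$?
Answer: $31329$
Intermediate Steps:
$O{\left(n,s \right)} = - 4 s$
$\left(O{\left(12,Q \right)} - 145\right)^{2} = \left(\left(-4\right) 8 - 145\right)^{2} = \left(-32 - 145\right)^{2} = \left(-177\right)^{2} = 31329$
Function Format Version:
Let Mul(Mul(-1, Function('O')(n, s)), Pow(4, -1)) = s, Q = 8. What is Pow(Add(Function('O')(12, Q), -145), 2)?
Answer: 31329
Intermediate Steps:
Function('O')(n, s) = Mul(-4, s)
Pow(Add(Function('O')(12, Q), -145), 2) = Pow(Add(Mul(-4, 8), -145), 2) = Pow(Add(-32, -145), 2) = Pow(-177, 2) = 31329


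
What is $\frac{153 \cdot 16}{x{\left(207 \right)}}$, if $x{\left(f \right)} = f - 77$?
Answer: $\frac{1224}{65} \approx 18.831$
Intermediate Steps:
$x{\left(f \right)} = -77 + f$ ($x{\left(f \right)} = f - 77 = -77 + f$)
$\frac{153 \cdot 16}{x{\left(207 \right)}} = \frac{153 \cdot 16}{-77 + 207} = \frac{2448}{130} = 2448 \cdot \frac{1}{130} = \frac{1224}{65}$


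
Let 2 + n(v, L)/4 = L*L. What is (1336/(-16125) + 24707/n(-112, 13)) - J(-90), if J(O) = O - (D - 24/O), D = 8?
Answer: 485329109/3590500 ≈ 135.17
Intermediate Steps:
n(v, L) = -8 + 4*L**2 (n(v, L) = -8 + 4*(L*L) = -8 + 4*L**2)
J(O) = -8 + O + 24/O (J(O) = O - (8 - 24/O) = O + (-8 + 24/O) = -8 + O + 24/O)
(1336/(-16125) + 24707/n(-112, 13)) - J(-90) = (1336/(-16125) + 24707/(-8 + 4*13**2)) - (-8 - 90 + 24/(-90)) = (1336*(-1/16125) + 24707/(-8 + 4*169)) - (-8 - 90 + 24*(-1/90)) = (-1336/16125 + 24707/(-8 + 676)) - (-8 - 90 - 4/15) = (-1336/16125 + 24707/668) - 1*(-1474/15) = (-1336/16125 + 24707*(1/668)) + 1474/15 = (-1336/16125 + 24707/668) + 1474/15 = 397507927/10771500 + 1474/15 = 485329109/3590500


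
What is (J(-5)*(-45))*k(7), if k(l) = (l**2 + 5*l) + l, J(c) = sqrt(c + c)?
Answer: -4095*I*sqrt(10) ≈ -12950.0*I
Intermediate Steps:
J(c) = sqrt(2)*sqrt(c) (J(c) = sqrt(2*c) = sqrt(2)*sqrt(c))
k(l) = l**2 + 6*l
(J(-5)*(-45))*k(7) = ((sqrt(2)*sqrt(-5))*(-45))*(7*(6 + 7)) = ((sqrt(2)*(I*sqrt(5)))*(-45))*(7*13) = ((I*sqrt(10))*(-45))*91 = -45*I*sqrt(10)*91 = -4095*I*sqrt(10)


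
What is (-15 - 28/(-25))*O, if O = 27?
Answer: -9369/25 ≈ -374.76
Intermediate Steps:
(-15 - 28/(-25))*O = (-15 - 28/(-25))*27 = (-15 - 28*(-1/25))*27 = (-15 + 28/25)*27 = -347/25*27 = -9369/25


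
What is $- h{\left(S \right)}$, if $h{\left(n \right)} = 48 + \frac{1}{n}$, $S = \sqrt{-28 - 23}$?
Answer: $-48 + \frac{i \sqrt{51}}{51} \approx -48.0 + 0.14003 i$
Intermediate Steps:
$S = i \sqrt{51}$ ($S = \sqrt{-51} = i \sqrt{51} \approx 7.1414 i$)
$- h{\left(S \right)} = - (48 + \frac{1}{i \sqrt{51}}) = - (48 - \frac{i \sqrt{51}}{51}) = -48 + \frac{i \sqrt{51}}{51}$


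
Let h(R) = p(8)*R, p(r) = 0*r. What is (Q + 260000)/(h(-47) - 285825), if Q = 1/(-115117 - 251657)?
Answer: -95361239999/104833178550 ≈ -0.90965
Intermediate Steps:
p(r) = 0
Q = -1/366774 (Q = 1/(-366774) = -1/366774 ≈ -2.7265e-6)
h(R) = 0 (h(R) = 0*R = 0)
(Q + 260000)/(h(-47) - 285825) = (-1/366774 + 260000)/(0 - 285825) = (95361239999/366774)/(-285825) = (95361239999/366774)*(-1/285825) = -95361239999/104833178550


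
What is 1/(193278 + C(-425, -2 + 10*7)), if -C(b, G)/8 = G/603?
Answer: 603/116546090 ≈ 5.1739e-6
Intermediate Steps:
C(b, G) = -8*G/603
1/(193278 + C(-425, -2 + 10*7)) = 1/(193278 - 8*(-2 + 10*7)/603) = 1/(193278 - 8*(-2 + 70)/603) = 1/(193278 - 8/603*68) = 1/(193278 - 544/603) = 1/(116546090/603) = 603/116546090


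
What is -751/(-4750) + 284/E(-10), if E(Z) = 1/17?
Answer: 22933751/4750 ≈ 4828.2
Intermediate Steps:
E(Z) = 1/17
-751/(-4750) + 284/E(-10) = -751/(-4750) + 284/(1/17) = -751*(-1/4750) + 284*17 = 751/4750 + 4828 = 22933751/4750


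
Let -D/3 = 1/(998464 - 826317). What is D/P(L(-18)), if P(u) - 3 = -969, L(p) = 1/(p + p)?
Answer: 1/55431334 ≈ 1.8040e-8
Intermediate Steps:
L(p) = 1/(2*p)
P(u) = -966 (P(u) = 3 - 969 = -966)
D = -3/172147 (D = -3/(998464 - 826317) = -3/172147 ≈ -1.7427e-5)
D/P(L(-18)) = -3/172147/(-966) = -3/172147*(-1/966) = 1/55431334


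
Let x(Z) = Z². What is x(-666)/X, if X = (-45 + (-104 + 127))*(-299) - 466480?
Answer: -221778/229951 ≈ -0.96446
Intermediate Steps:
X = -459902 (X = (-45 + 23)*(-299) - 466480 = -22*(-299) - 466480 = 6578 - 466480 = -459902)
x(-666)/X = (-666)²/(-459902) = 443556*(-1/459902) = -221778/229951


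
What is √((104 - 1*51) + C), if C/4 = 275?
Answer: √1153 ≈ 33.956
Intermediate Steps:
C = 1100 (C = 4*275 = 1100)
√((104 - 1*51) + C) = √((104 - 1*51) + 1100) = √((104 - 51) + 1100) = √(53 + 1100) = √1153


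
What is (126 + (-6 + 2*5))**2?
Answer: 16900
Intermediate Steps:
(126 + (-6 + 2*5))**2 = (126 + (-6 + 10))**2 = (126 + 4)**2 = 130**2 = 16900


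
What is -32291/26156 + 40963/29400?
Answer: 30518207/192246600 ≈ 0.15875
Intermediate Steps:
-32291/26156 + 40963/29400 = 30518207/192246600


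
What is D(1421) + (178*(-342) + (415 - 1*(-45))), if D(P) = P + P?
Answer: -57574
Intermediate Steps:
D(P) = 2*P
D(1421) + (178*(-342) + (415 - 1*(-45))) = 2*1421 + (178*(-342) + (415 - 1*(-45))) = 2842 + (-60876 + (415 + 45)) = 2842 + (-60876 + 460) = 2842 - 60416 = -57574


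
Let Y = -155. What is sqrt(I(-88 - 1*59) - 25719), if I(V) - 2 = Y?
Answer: 28*I*sqrt(33) ≈ 160.85*I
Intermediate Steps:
I(V) = -153 (I(V) = 2 - 155 = -153)
sqrt(I(-88 - 1*59) - 25719) = sqrt(-153 - 25719) = sqrt(-25872) = 28*I*sqrt(33)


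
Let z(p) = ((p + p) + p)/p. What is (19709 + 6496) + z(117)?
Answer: 26208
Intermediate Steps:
z(p) = 3 (z(p) = (2*p + p)/p = (3*p)/p = 3)
(19709 + 6496) + z(117) = (19709 + 6496) + 3 = 26205 + 3 = 26208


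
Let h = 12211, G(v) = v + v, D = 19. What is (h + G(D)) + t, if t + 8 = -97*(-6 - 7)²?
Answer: -4152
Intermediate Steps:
G(v) = 2*v
t = -16401 (t = -8 - 97*(-6 - 7)² = -8 - 97*(-13)² = -8 - 97*169 = -8 - 16393 = -16401)
(h + G(D)) + t = (12211 + 2*19) - 16401 = (12211 + 38) - 16401 = 12249 - 16401 = -4152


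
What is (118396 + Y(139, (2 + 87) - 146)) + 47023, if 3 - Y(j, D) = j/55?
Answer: 9098071/55 ≈ 1.6542e+5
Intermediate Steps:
Y(j, D) = 3 - j/55
(118396 + Y(139, (2 + 87) - 146)) + 47023 = (118396 + (3 - 1/55*139)) + 47023 = (118396 + (3 - 139/55)) + 47023 = (118396 + 26/55) + 47023 = 6511806/55 + 47023 = 9098071/55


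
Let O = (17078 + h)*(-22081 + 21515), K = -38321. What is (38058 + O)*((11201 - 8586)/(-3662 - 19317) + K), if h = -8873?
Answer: 4055930849379528/22979 ≈ 1.7651e+11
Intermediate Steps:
O = -4644030 (O = (17078 - 8873)*(-22081 + 21515) = 8205*(-566) = -4644030)
(38058 + O)*((11201 - 8586)/(-3662 - 19317) + K) = (38058 - 4644030)*((11201 - 8586)/(-3662 - 19317) - 38321) = -4605972*(2615/(-22979) - 38321) = -4605972*(2615*(-1/22979) - 38321) = -4605972*(-2615/22979 - 38321) = -4605972*(-880580874/22979) = 4055930849379528/22979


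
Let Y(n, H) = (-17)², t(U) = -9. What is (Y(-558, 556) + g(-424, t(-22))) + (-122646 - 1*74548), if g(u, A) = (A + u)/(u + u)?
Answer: -166975007/848 ≈ -1.9690e+5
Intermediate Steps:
Y(n, H) = 289
g(u, A) = (A + u)/(2*u) (g(u, A) = (A + u)/((2*u)) = (A + u)*(1/(2*u)) = (A + u)/(2*u))
(Y(-558, 556) + g(-424, t(-22))) + (-122646 - 1*74548) = (289 + (½)*(-9 - 424)/(-424)) + (-122646 - 1*74548) = (289 + (½)*(-1/424)*(-433)) + (-122646 - 74548) = (289 + 433/848) - 197194 = 245505/848 - 197194 = -166975007/848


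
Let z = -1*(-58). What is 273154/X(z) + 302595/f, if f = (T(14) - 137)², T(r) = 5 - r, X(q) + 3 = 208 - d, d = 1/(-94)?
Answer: 79021581523/58682948 ≈ 1346.6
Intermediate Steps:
d = -1/94 ≈ -0.010638
z = 58
X(q) = 19271/94 (X(q) = -3 + (208 - 1*(-1/94)) = -3 + (208 + 1/94) = -3 + 19553/94 = 19271/94)
f = 21316 (f = ((5 - 1*14) - 137)² = ((5 - 14) - 137)² = (-9 - 137)² = (-146)² = 21316)
273154/X(z) + 302595/f = 273154/(19271/94) + 302595/21316 = 273154*(94/19271) + 302595*(1/21316) = 3668068/2753 + 302595/21316 = 79021581523/58682948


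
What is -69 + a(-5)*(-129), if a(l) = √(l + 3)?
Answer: -69 - 129*I*√2 ≈ -69.0 - 182.43*I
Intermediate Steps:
a(l) = √(3 + l)
-69 + a(-5)*(-129) = -69 + √(3 - 5)*(-129) = -69 + √(-2)*(-129) = -69 + (I*√2)*(-129) = -69 - 129*I*√2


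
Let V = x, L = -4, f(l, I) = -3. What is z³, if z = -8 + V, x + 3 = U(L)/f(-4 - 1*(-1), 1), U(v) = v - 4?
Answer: -15625/27 ≈ -578.70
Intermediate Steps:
U(v) = -4 + v
x = -⅓ (x = -3 + (-4 - 4)/(-3) = -3 - 8*(-⅓) = -3 + 8/3 = -⅓ ≈ -0.33333)
V = -⅓ ≈ -0.33333
z = -25/3 (z = -8 - ⅓ = -25/3 ≈ -8.3333)
z³ = (-25/3)³ = -15625/27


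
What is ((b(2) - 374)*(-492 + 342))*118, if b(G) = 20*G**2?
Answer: 5203800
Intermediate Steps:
((b(2) - 374)*(-492 + 342))*118 = ((20*2**2 - 374)*(-492 + 342))*118 = ((20*4 - 374)*(-150))*118 = ((80 - 374)*(-150))*118 = -294*(-150)*118 = 44100*118 = 5203800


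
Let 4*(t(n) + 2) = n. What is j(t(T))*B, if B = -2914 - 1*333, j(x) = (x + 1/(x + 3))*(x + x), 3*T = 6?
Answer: -16235/2 ≈ -8117.5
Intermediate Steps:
T = 2 (T = (⅓)*6 = 2)
t(n) = -2 + n/4
j(x) = 2*x*(x + 1/(3 + x)) (j(x) = (x + 1/(3 + x))*(2*x) = 2*x*(x + 1/(3 + x)))
B = -3247 (B = -2914 - 333 = -3247)
j(t(T))*B = (2*(-2 + (¼)*2)*(1 + (-2 + (¼)*2)² + 3*(-2 + (¼)*2))/(3 + (-2 + (¼)*2)))*(-3247) = (2*(-2 + ½)*(1 + (-2 + ½)² + 3*(-2 + ½))/(3 + (-2 + ½)))*(-3247) = (2*(-3/2)*(1 + (-3/2)² + 3*(-3/2))/(3 - 3/2))*(-3247) = (2*(-3/2)*(1 + 9/4 - 9/2)/(3/2))*(-3247) = (2*(-3/2)*(⅔)*(-5/4))*(-3247) = (5/2)*(-3247) = -16235/2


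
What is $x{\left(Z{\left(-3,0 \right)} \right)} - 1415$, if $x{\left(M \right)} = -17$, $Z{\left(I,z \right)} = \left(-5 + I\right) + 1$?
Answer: $-1432$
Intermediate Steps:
$Z{\left(I,z \right)} = -4 + I$
$x{\left(Z{\left(-3,0 \right)} \right)} - 1415 = -17 - 1415 = -1432$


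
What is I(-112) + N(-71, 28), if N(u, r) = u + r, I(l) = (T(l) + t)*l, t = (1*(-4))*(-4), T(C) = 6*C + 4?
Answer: 72981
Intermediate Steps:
T(C) = 4 + 6*C
t = 16 (t = -4*(-4) = 16)
I(l) = l*(20 + 6*l) (I(l) = ((4 + 6*l) + 16)*l = (20 + 6*l)*l = l*(20 + 6*l))
N(u, r) = r + u
I(-112) + N(-71, 28) = 2*(-112)*(10 + 3*(-112)) + (28 - 71) = 2*(-112)*(10 - 336) - 43 = 2*(-112)*(-326) - 43 = 73024 - 43 = 72981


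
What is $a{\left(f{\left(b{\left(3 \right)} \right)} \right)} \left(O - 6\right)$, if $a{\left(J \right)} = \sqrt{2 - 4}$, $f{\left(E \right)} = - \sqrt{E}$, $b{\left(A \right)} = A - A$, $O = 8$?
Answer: $2 i \sqrt{2} \approx 2.8284 i$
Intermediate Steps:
$b{\left(A \right)} = 0$
$a{\left(J \right)} = i \sqrt{2}$ ($a{\left(J \right)} = \sqrt{-2} = i \sqrt{2}$)
$a{\left(f{\left(b{\left(3 \right)} \right)} \right)} \left(O - 6\right) = i \sqrt{2} \left(8 - 6\right) = i \sqrt{2} \cdot 2 = 2 i \sqrt{2}$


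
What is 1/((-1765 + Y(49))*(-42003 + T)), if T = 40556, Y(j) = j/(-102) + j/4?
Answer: 204/517532573 ≈ 3.9418e-7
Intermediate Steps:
Y(j) = 49*j/204 (Y(j) = j*(-1/102) + j*(¼) = -j/102 + j/4 = 49*j/204)
1/((-1765 + Y(49))*(-42003 + T)) = 1/((-1765 + (49/204)*49)*(-42003 + 40556)) = 1/((-1765 + 2401/204)*(-1447)) = 1/(-357659/204*(-1447)) = 1/(517532573/204) = 204/517532573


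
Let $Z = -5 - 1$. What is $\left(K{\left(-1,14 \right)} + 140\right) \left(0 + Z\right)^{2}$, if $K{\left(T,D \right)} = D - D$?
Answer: $5040$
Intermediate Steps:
$K{\left(T,D \right)} = 0$
$Z = -6$
$\left(K{\left(-1,14 \right)} + 140\right) \left(0 + Z\right)^{2} = \left(0 + 140\right) \left(0 - 6\right)^{2} = 140 \left(-6\right)^{2} = 140 \cdot 36 = 5040$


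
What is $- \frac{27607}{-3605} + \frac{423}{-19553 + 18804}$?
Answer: $\frac{390872}{55105} \approx 7.0932$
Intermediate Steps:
$- \frac{27607}{-3605} + \frac{423}{-19553 + 18804} = \left(-27607\right) \left(- \frac{1}{3605}\right) + \frac{423}{-749} = \frac{27607}{3605} + 423 \left(- \frac{1}{749}\right) = \frac{27607}{3605} - \frac{423}{749} = \frac{390872}{55105}$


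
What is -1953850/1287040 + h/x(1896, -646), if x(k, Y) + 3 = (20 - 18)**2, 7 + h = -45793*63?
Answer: -371306859449/128704 ≈ -2.8850e+6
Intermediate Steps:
h = -2884966 (h = -7 - 45793*63 = -7 - 2884959 = -2884966)
x(k, Y) = 1 (x(k, Y) = -3 + (20 - 18)**2 = -3 + 2**2 = -3 + 4 = 1)
-1953850/1287040 + h/x(1896, -646) = -1953850/1287040 - 2884966/1 = -1953850*1/1287040 - 2884966*1 = -195385/128704 - 2884966 = -371306859449/128704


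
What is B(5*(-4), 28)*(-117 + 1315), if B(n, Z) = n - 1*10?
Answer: -35940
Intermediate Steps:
B(n, Z) = -10 + n (B(n, Z) = n - 10 = -10 + n)
B(5*(-4), 28)*(-117 + 1315) = (-10 + 5*(-4))*(-117 + 1315) = (-10 - 20)*1198 = -30*1198 = -35940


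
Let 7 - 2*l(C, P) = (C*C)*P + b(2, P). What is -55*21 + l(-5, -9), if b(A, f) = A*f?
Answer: -1030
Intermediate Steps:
l(C, P) = 7/2 - P - P*C**2/2 (l(C, P) = 7/2 - ((C*C)*P + 2*P)/2 = 7/2 - (C**2*P + 2*P)/2 = 7/2 - (P*C**2 + 2*P)/2 = 7/2 - (2*P + P*C**2)/2 = 7/2 + (-P - P*C**2/2) = 7/2 - P - P*C**2/2)
-55*21 + l(-5, -9) = -55*21 + (7/2 - 1*(-9) - 1/2*(-9)*(-5)**2) = -1155 + (7/2 + 9 - 1/2*(-9)*25) = -1155 + (7/2 + 9 + 225/2) = -1155 + 125 = -1030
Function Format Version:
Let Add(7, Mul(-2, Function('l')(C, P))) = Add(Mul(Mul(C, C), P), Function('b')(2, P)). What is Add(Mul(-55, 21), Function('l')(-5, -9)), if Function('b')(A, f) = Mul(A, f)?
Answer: -1030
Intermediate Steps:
Function('l')(C, P) = Add(Rational(7, 2), Mul(-1, P), Mul(Rational(-1, 2), P, Pow(C, 2))) (Function('l')(C, P) = Add(Rational(7, 2), Mul(Rational(-1, 2), Add(Mul(Mul(C, C), P), Mul(2, P)))) = Add(Rational(7, 2), Mul(Rational(-1, 2), Add(Mul(Pow(C, 2), P), Mul(2, P)))) = Add(Rational(7, 2), Mul(Rational(-1, 2), Add(Mul(P, Pow(C, 2)), Mul(2, P)))) = Add(Rational(7, 2), Mul(Rational(-1, 2), Add(Mul(2, P), Mul(P, Pow(C, 2))))) = Add(Rational(7, 2), Add(Mul(-1, P), Mul(Rational(-1, 2), P, Pow(C, 2)))) = Add(Rational(7, 2), Mul(-1, P), Mul(Rational(-1, 2), P, Pow(C, 2))))
Add(Mul(-55, 21), Function('l')(-5, -9)) = Add(Mul(-55, 21), Add(Rational(7, 2), Mul(-1, -9), Mul(Rational(-1, 2), -9, Pow(-5, 2)))) = Add(-1155, Add(Rational(7, 2), 9, Mul(Rational(-1, 2), -9, 25))) = Add(-1155, Add(Rational(7, 2), 9, Rational(225, 2))) = Add(-1155, 125) = -1030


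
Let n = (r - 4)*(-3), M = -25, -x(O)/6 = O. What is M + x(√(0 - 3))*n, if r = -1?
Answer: -25 - 90*I*√3 ≈ -25.0 - 155.88*I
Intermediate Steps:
x(O) = -6*O
n = 15 (n = (-1 - 4)*(-3) = -5*(-3) = 15)
M + x(√(0 - 3))*n = -25 - 6*√(0 - 3)*15 = -25 - 6*I*√3*15 = -25 - 90*I*√3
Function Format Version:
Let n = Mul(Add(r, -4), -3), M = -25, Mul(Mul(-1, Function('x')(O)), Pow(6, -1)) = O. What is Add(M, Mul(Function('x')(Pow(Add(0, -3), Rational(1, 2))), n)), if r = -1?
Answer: Add(-25, Mul(-90, I, Pow(3, Rational(1, 2)))) ≈ Add(-25.000, Mul(-155.88, I))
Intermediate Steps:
Function('x')(O) = Mul(-6, O)
n = 15 (n = Mul(Add(-1, -4), -3) = Mul(-5, -3) = 15)
Add(M, Mul(Function('x')(Pow(Add(0, -3), Rational(1, 2))), n)) = Add(-25, Mul(Mul(-6, Pow(Add(0, -3), Rational(1, 2))), 15)) = Add(-25, Mul(Mul(-6, Pow(-3, Rational(1, 2))), 15)) = Add(-25, Mul(Mul(-6, Mul(I, Pow(3, Rational(1, 2)))), 15)) = Add(-25, Mul(Mul(-6, I, Pow(3, Rational(1, 2))), 15)) = Add(-25, Mul(-90, I, Pow(3, Rational(1, 2))))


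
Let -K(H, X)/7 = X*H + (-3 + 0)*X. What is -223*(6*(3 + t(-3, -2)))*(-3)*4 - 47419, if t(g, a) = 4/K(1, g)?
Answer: -5461/7 ≈ -780.14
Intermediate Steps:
K(H, X) = 21*X - 7*H*X (K(H, X) = -7*(X*H + (-3 + 0)*X) = -7*(H*X - 3*X) = -7*(-3*X + H*X) = 21*X - 7*H*X)
t(g, a) = 2/(7*g) (t(g, a) = 4/((7*g*(3 - 1*1))) = 4/((7*g*(3 - 1))) = 4/((7*g*2)) = 4/((14*g)) = 4*(1/(14*g)) = 2/(7*g))
-223*(6*(3 + t(-3, -2)))*(-3)*4 - 47419 = -223*(6*(3 + (2/7)/(-3)))*(-3)*4 - 47419 = -223*(6*(3 + (2/7)*(-1/3)))*(-3)*4 - 47419 = -223*(6*(3 - 2/21))*(-3)*4 - 47419 = -223*(6*(61/21))*(-3)*4 - 47419 = -223*(122/7)*(-3)*4 - 47419 = -(-81618)*4/7 - 47419 = -223*(-1464/7) - 47419 = 326472/7 - 47419 = -5461/7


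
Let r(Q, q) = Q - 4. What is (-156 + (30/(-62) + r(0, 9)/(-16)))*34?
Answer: -329341/62 ≈ -5312.0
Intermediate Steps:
r(Q, q) = -4 + Q
(-156 + (30/(-62) + r(0, 9)/(-16)))*34 = (-156 + (30/(-62) + (-4 + 0)/(-16)))*34 = (-156 + (30*(-1/62) - 4*(-1/16)))*34 = (-156 + (-15/31 + ¼))*34 = (-156 - 29/124)*34 = -19373/124*34 = -329341/62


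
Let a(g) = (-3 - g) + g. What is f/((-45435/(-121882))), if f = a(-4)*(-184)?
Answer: 22426288/15145 ≈ 1480.8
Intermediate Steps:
a(g) = -3
f = 552 (f = -3*(-184) = 552)
f/((-45435/(-121882))) = 552/((-45435/(-121882))) = 552/((-45435*(-1/121882))) = 552/(45435/121882) = 552*(121882/45435) = 22426288/15145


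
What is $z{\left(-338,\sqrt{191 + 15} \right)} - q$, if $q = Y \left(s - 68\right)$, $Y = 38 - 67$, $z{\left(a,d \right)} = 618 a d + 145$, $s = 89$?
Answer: $754 - 208884 \sqrt{206} \approx -2.9973 \cdot 10^{6}$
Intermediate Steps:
$z{\left(a,d \right)} = 145 + 618 a d$ ($z{\left(a,d \right)} = 618 a d + 145 = 145 + 618 a d$)
$Y = -29$ ($Y = 38 - 67 = -29$)
$q = -609$ ($q = - 29 \left(89 - 68\right) = \left(-29\right) 21 = -609$)
$z{\left(-338,\sqrt{191 + 15} \right)} - q = \left(145 + 618 \left(-338\right) \sqrt{191 + 15}\right) - -609 = \left(145 + 618 \left(-338\right) \sqrt{206}\right) + 609 = \left(145 - 208884 \sqrt{206}\right) + 609 = 754 - 208884 \sqrt{206}$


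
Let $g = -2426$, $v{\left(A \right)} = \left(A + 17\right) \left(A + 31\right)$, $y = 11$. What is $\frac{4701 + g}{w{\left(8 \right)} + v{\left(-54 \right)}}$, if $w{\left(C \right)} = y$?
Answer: $\frac{2275}{862} \approx 2.6392$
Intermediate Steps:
$v{\left(A \right)} = \left(17 + A\right) \left(31 + A\right)$
$w{\left(C \right)} = 11$
$\frac{4701 + g}{w{\left(8 \right)} + v{\left(-54 \right)}} = \frac{4701 - 2426}{11 + \left(527 + \left(-54\right)^{2} + 48 \left(-54\right)\right)} = \frac{2275}{11 + \left(527 + 2916 - 2592\right)} = \frac{2275}{11 + 851} = \frac{2275}{862}$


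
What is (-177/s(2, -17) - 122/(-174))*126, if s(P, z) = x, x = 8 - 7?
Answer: -644196/29 ≈ -22214.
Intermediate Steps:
x = 1
s(P, z) = 1
(-177/s(2, -17) - 122/(-174))*126 = (-177/1 - 122/(-174))*126 = (-177*1 - 122*(-1/174))*126 = (-177 + 61/87)*126 = -15338/87*126 = -644196/29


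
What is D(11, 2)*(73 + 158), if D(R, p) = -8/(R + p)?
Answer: -1848/13 ≈ -142.15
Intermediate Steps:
D(11, 2)*(73 + 158) = (-8/(11 + 2))*(73 + 158) = -8/13*231 = -1848/13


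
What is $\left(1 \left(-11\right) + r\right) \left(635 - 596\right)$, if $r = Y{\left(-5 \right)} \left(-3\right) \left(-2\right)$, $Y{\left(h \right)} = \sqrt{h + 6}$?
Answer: $-195$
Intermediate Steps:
$Y{\left(h \right)} = \sqrt{6 + h}$
$r = 6$ ($r = \sqrt{6 - 5} \left(-3\right) \left(-2\right) = \sqrt{1} \left(-3\right) \left(-2\right) = 1 \left(-3\right) \left(-2\right) = \left(-3\right) \left(-2\right) = 6$)
$\left(1 \left(-11\right) + r\right) \left(635 - 596\right) = \left(1 \left(-11\right) + 6\right) \left(635 - 596\right) = \left(-11 + 6\right) 39 = \left(-5\right) 39 = -195$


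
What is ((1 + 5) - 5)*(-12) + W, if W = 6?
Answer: -6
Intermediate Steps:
((1 + 5) - 5)*(-12) + W = ((1 + 5) - 5)*(-12) + 6 = (6 - 5)*(-12) + 6 = 1*(-12) + 6 = -12 + 6 = -6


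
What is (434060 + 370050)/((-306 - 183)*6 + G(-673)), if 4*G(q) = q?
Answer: -3216440/12409 ≈ -259.20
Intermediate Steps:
G(q) = q/4
(434060 + 370050)/((-306 - 183)*6 + G(-673)) = (434060 + 370050)/((-306 - 183)*6 + (¼)*(-673)) = 804110/(-489*6 - 673/4) = 804110/(-2934 - 673/4) = 804110/(-12409/4) = 804110*(-4/12409) = -3216440/12409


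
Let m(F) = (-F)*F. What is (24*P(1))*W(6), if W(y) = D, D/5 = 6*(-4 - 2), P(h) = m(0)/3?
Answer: 0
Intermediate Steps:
m(F) = -F²
P(h) = 0 (P(h) = (-1*0²)/3 = (-1*0)/3 = (⅓)*0 = 0)
D = -180 (D = 5*(6*(-4 - 2)) = 5*(6*(-6)) = 5*(-36) = -180)
W(y) = -180
(24*P(1))*W(6) = (24*0)*(-180) = 0*(-180) = 0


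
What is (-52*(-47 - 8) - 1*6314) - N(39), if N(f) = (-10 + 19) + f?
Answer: -3502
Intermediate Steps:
N(f) = 9 + f
(-52*(-47 - 8) - 1*6314) - N(39) = (-52*(-47 - 8) - 1*6314) - (9 + 39) = (-52*(-55) - 6314) - 1*48 = (2860 - 6314) - 48 = -3454 - 48 = -3502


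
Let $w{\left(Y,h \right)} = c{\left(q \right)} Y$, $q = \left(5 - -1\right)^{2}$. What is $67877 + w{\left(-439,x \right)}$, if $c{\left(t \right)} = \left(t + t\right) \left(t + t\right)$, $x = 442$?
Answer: $-2207899$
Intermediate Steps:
$q = 36$ ($q = \left(5 + 1\right)^{2} = 6^{2} = 36$)
$c{\left(t \right)} = 4 t^{2}$ ($c{\left(t \right)} = 2 t 2 t = 4 t^{2}$)
$w{\left(Y,h \right)} = 5184 Y$ ($w{\left(Y,h \right)} = 4 \cdot 36^{2} Y = 4 \cdot 1296 Y = 5184 Y$)
$67877 + w{\left(-439,x \right)} = 67877 + 5184 \left(-439\right) = 67877 - 2275776 = -2207899$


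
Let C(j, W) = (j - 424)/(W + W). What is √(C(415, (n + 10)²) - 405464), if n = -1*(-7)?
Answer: I*√468716402/34 ≈ 636.76*I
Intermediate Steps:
n = 7
C(j, W) = (-424 + j)/(2*W) (C(j, W) = (-424 + j)/((2*W)) = (-424 + j)*(1/(2*W)) = (-424 + j)/(2*W))
√(C(415, (n + 10)²) - 405464) = √((-424 + 415)/(2*((7 + 10)²)) - 405464) = √((½)*(-9)/17² - 405464) = √((½)*(-9)/289 - 405464) = √((½)*(1/289)*(-9) - 405464) = √(-9/578 - 405464) = √(-234358201/578) = I*√468716402/34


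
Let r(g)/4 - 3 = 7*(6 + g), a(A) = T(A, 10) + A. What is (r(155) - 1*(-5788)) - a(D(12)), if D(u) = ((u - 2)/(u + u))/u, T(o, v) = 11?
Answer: 1482763/144 ≈ 10297.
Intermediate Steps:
D(u) = (-2 + u)/(2*u**2) (D(u) = ((-2 + u)/((2*u)))/u = ((-2 + u)*(1/(2*u)))/u = ((-2 + u)/(2*u))/u = (-2 + u)/(2*u**2))
a(A) = 11 + A
r(g) = 180 + 28*g (r(g) = 12 + 4*(7*(6 + g)) = 12 + 4*(42 + 7*g) = 12 + (168 + 28*g) = 180 + 28*g)
(r(155) - 1*(-5788)) - a(D(12)) = ((180 + 28*155) - 1*(-5788)) - (11 + (1/2)*(-2 + 12)/12**2) = ((180 + 4340) + 5788) - (11 + (1/2)*(1/144)*10) = (4520 + 5788) - (11 + 5/144) = 10308 - 1*1589/144 = 10308 - 1589/144 = 1482763/144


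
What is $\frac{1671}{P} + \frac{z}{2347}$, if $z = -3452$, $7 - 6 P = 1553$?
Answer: $- \frac{14433907}{1814231} \approx -7.9559$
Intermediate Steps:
$P = - \frac{773}{3}$ ($P = \frac{7}{6} - \frac{1553}{6} = - \frac{773}{3} \approx -257.67$)
$\frac{1671}{P} + \frac{z}{2347} = \frac{1671}{- \frac{773}{3}} - \frac{3452}{2347} = 1671 \left(- \frac{3}{773}\right) - \frac{3452}{2347} = - \frac{5013}{773} - \frac{3452}{2347} = - \frac{14433907}{1814231}$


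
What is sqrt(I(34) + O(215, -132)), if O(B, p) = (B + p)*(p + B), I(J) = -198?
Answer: sqrt(6691) ≈ 81.799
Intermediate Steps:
O(B, p) = (B + p)**2 (O(B, p) = (B + p)*(B + p) = (B + p)**2)
sqrt(I(34) + O(215, -132)) = sqrt(-198 + (215 - 132)**2) = sqrt(-198 + 83**2) = sqrt(-198 + 6889) = sqrt(6691)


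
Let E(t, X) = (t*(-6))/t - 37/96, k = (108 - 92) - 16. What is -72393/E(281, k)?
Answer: 6949728/613 ≈ 11337.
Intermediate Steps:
k = 0 (k = 16 - 16 = 0)
E(t, X) = -613/96 (E(t, X) = (-6*t)/t - 37*1/96 = -6 - 37/96 = -613/96)
-72393/E(281, k) = -72393/(-613/96) = -72393*(-96/613) = 6949728/613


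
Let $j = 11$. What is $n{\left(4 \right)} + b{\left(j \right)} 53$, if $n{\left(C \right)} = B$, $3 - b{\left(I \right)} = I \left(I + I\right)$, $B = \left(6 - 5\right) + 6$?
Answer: $-12660$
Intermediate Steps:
$B = 7$ ($B = 1 + 6 = 7$)
$b{\left(I \right)} = 3 - 2 I^{2}$ ($b{\left(I \right)} = 3 - I \left(I + I\right) = 3 - I 2 I = 3 - 2 I^{2}$)
$n{\left(C \right)} = 7$
$n{\left(4 \right)} + b{\left(j \right)} 53 = 7 + \left(3 - 2 \cdot 11^{2}\right) 53 = 7 + \left(3 - 242\right) 53 = 7 - 12667 = -12660$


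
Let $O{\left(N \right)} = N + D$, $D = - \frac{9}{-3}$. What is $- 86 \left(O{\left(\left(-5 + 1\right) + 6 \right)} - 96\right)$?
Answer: $7826$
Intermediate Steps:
$D = 3$ ($D = \left(-9\right) \left(- \frac{1}{3}\right) = 3$)
$O{\left(N \right)} = 3 + N$ ($O{\left(N \right)} = N + 3 = 3 + N$)
$- 86 \left(O{\left(\left(-5 + 1\right) + 6 \right)} - 96\right) = - 86 \left(\left(3 + \left(\left(-5 + 1\right) + 6\right)\right) - 96\right) = - 86 \left(\left(3 + \left(-4 + 6\right)\right) - 96\right) = - 86 \left(\left(3 + 2\right) - 96\right) = - 86 \left(5 - 96\right) = \left(-86\right) \left(-91\right) = 7826$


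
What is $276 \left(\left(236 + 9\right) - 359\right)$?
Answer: $-31464$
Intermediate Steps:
$276 \left(\left(236 + 9\right) - 359\right) = 276 \left(245 - 359\right) = 276 \left(-114\right) = -31464$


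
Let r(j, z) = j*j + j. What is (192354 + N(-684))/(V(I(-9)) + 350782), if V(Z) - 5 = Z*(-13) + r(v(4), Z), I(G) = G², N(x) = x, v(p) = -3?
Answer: 6389/11658 ≈ 0.54804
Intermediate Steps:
r(j, z) = j + j² (r(j, z) = j² + j = j + j²)
V(Z) = 11 - 13*Z (V(Z) = 5 + (Z*(-13) - 3*(1 - 3)) = 5 + (-13*Z - 3*(-2)) = 5 + (-13*Z + 6) = 5 + (6 - 13*Z) = 11 - 13*Z)
(192354 + N(-684))/(V(I(-9)) + 350782) = (192354 - 684)/((11 - 13*(-9)²) + 350782) = 191670/((11 - 13*81) + 350782) = 191670/((11 - 1053) + 350782) = 191670/(-1042 + 350782) = 191670/349740 = 191670*(1/349740) = 6389/11658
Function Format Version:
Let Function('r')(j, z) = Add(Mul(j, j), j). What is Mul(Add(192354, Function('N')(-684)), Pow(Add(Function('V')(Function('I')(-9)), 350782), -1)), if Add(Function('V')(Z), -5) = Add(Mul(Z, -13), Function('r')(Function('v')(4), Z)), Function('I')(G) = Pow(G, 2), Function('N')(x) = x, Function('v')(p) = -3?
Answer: Rational(6389, 11658) ≈ 0.54804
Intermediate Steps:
Function('r')(j, z) = Add(j, Pow(j, 2)) (Function('r')(j, z) = Add(Pow(j, 2), j) = Add(j, Pow(j, 2)))
Function('V')(Z) = Add(11, Mul(-13, Z)) (Function('V')(Z) = Add(5, Add(Mul(Z, -13), Mul(-3, Add(1, -3)))) = Add(5, Add(Mul(-13, Z), Mul(-3, -2))) = Add(5, Add(Mul(-13, Z), 6)) = Add(5, Add(6, Mul(-13, Z))) = Add(11, Mul(-13, Z)))
Mul(Add(192354, Function('N')(-684)), Pow(Add(Function('V')(Function('I')(-9)), 350782), -1)) = Mul(Add(192354, -684), Pow(Add(Add(11, Mul(-13, Pow(-9, 2))), 350782), -1)) = Mul(191670, Pow(Add(Add(11, Mul(-13, 81)), 350782), -1)) = Mul(191670, Pow(Add(Add(11, -1053), 350782), -1)) = Mul(191670, Pow(Add(-1042, 350782), -1)) = Mul(191670, Pow(349740, -1)) = Mul(191670, Rational(1, 349740)) = Rational(6389, 11658)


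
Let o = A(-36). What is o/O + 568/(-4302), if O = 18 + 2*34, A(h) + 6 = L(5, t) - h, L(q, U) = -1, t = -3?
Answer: 37955/184986 ≈ 0.20518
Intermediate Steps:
A(h) = -7 - h (A(h) = -6 + (-1 - h) = -7 - h)
o = 29 (o = -7 - 1*(-36) = -7 + 36 = 29)
O = 86 (O = 18 + 68 = 86)
o/O + 568/(-4302) = 29/86 + 568/(-4302) = 29*(1/86) + 568*(-1/4302) = 29/86 - 284/2151 = 37955/184986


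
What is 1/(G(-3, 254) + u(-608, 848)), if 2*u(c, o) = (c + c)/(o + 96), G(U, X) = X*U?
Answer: -59/44996 ≈ -0.0013112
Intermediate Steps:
G(U, X) = U*X
u(c, o) = c/(96 + o) (u(c, o) = ((c + c)/(o + 96))/2 = ((2*c)/(96 + o))/2 = (2*c/(96 + o))/2 = c/(96 + o))
1/(G(-3, 254) + u(-608, 848)) = 1/(-3*254 - 608/(96 + 848)) = 1/(-762 - 608/944) = 1/(-762 - 608*1/944) = 1/(-762 - 38/59) = 1/(-44996/59) = -59/44996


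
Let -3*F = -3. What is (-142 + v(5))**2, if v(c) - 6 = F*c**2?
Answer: 12321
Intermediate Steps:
F = 1 (F = -1/3*(-3) = 1)
v(c) = 6 + c**2 (v(c) = 6 + 1*c**2 = 6 + c**2)
(-142 + v(5))**2 = (-142 + (6 + 5**2))**2 = (-142 + (6 + 25))**2 = (-142 + 31)**2 = (-111)**2 = 12321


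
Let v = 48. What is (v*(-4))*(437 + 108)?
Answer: -104640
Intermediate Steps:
(v*(-4))*(437 + 108) = (48*(-4))*(437 + 108) = -192*545 = -104640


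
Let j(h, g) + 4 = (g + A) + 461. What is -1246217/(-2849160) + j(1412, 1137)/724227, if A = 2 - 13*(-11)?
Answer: 100833187611/229270955480 ≈ 0.43980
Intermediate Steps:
A = 145 (A = 2 + 143 = 145)
j(h, g) = 602 + g (j(h, g) = -4 + ((g + 145) + 461) = -4 + ((145 + g) + 461) = -4 + (606 + g) = 602 + g)
-1246217/(-2849160) + j(1412, 1137)/724227 = -1246217/(-2849160) + (602 + 1137)/724227 = -1246217*(-1/2849160) + 1739*(1/724227) = 1246217/2849160 + 1739/724227 = 100833187611/229270955480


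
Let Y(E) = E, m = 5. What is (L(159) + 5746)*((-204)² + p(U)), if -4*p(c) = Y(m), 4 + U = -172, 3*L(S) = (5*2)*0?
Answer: 478236707/2 ≈ 2.3912e+8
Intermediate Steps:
L(S) = 0 (L(S) = ((5*2)*0)/3 = (10*0)/3 = (⅓)*0 = 0)
U = -176 (U = -4 - 172 = -176)
p(c) = -5/4 (p(c) = -¼*5 = -5/4)
(L(159) + 5746)*((-204)² + p(U)) = (0 + 5746)*((-204)² - 5/4) = 5746*(41616 - 5/4) = 5746*(166459/4) = 478236707/2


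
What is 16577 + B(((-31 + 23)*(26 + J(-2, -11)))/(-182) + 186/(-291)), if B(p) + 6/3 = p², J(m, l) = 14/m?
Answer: 1291459516075/77915929 ≈ 16575.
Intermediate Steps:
B(p) = -2 + p²
16577 + B(((-31 + 23)*(26 + J(-2, -11)))/(-182) + 186/(-291)) = 16577 + (-2 + (((-31 + 23)*(26 + 14/(-2)))/(-182) + 186/(-291))²) = 16577 + (-2 + (-8*(26 + 14*(-½))*(-1/182) + 186*(-1/291))²) = 16577 + (-2 + (-8*(26 - 7)*(-1/182) - 62/97)²) = 16577 + (-2 + (-8*19*(-1/182) - 62/97)²) = 16577 + (-2 + (-152*(-1/182) - 62/97)²) = 16577 + (-2 + (76/91 - 62/97)²) = 16577 + (-2 + (1730/8827)²) = 16577 + (-2 + 2992900/77915929) = 16577 - 152838958/77915929 = 1291459516075/77915929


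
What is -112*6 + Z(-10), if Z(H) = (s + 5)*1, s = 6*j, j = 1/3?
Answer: -665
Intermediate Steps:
j = ⅓ ≈ 0.33333
s = 2 (s = 6*(⅓) = 2)
Z(H) = 7 (Z(H) = (2 + 5)*1 = 7*1 = 7)
-112*6 + Z(-10) = -112*6 + 7 = -672 + 7 = -665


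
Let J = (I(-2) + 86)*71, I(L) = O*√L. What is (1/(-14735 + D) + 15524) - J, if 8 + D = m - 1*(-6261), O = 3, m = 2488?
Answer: 56451491/5994 - 213*I*√2 ≈ 9418.0 - 301.23*I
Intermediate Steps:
I(L) = 3*√L
D = 8741 (D = -8 + (2488 - 1*(-6261)) = -8 + (2488 + 6261) = -8 + 8749 = 8741)
J = 6106 + 213*I*√2 (J = (3*√(-2) + 86)*71 = (3*(I*√2) + 86)*71 = (3*I*√2 + 86)*71 = (86 + 3*I*√2)*71 = 6106 + 213*I*√2 ≈ 6106.0 + 301.23*I)
(1/(-14735 + D) + 15524) - J = (1/(-14735 + 8741) + 15524) - (6106 + 213*I*√2) = (1/(-5994) + 15524) + (-6106 - 213*I*√2) = (-1/5994 + 15524) + (-6106 - 213*I*√2) = 93050855/5994 + (-6106 - 213*I*√2) = 56451491/5994 - 213*I*√2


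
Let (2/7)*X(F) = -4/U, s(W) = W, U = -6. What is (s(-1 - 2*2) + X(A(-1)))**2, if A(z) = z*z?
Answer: 64/9 ≈ 7.1111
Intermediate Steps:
A(z) = z**2
X(F) = 7/3 (X(F) = 7*(-4/(-6))/2 = 7*(-4*(-1/6))/2 = (7/2)*(2/3) = 7/3)
(s(-1 - 2*2) + X(A(-1)))**2 = ((-1 - 2*2) + 7/3)**2 = ((-1 - 4) + 7/3)**2 = (-5 + 7/3)**2 = (-8/3)**2 = 64/9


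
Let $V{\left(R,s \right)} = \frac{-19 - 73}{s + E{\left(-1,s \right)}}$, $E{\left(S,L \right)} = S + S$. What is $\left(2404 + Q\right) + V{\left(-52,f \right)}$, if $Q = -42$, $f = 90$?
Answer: $\frac{51941}{22} \approx 2361.0$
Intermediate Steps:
$E{\left(S,L \right)} = 2 S$
$V{\left(R,s \right)} = - \frac{92}{-2 + s}$ ($V{\left(R,s \right)} = \frac{-19 - 73}{s + 2 \left(-1\right)} = - \frac{92}{s - 2} = - \frac{92}{-2 + s}$)
$\left(2404 + Q\right) + V{\left(-52,f \right)} = \left(2404 - 42\right) - \frac{92}{-2 + 90} = 2362 - \frac{92}{88} = 2362 - \frac{23}{22} = \frac{51941}{22}$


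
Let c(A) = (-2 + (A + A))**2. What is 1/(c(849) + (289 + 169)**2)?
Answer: 1/3086180 ≈ 3.2403e-7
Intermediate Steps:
c(A) = (-2 + 2*A)**2
1/(c(849) + (289 + 169)**2) = 1/(4*(-1 + 849)**2 + (289 + 169)**2) = 1/(4*848**2 + 458**2) = 1/(4*719104 + 209764) = 1/(2876416 + 209764) = 1/3086180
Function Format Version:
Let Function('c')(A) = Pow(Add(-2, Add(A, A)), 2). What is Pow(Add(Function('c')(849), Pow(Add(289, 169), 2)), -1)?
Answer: Rational(1, 3086180) ≈ 3.2403e-7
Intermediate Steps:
Function('c')(A) = Pow(Add(-2, Mul(2, A)), 2)
Pow(Add(Function('c')(849), Pow(Add(289, 169), 2)), -1) = Pow(Add(Mul(4, Pow(Add(-1, 849), 2)), Pow(Add(289, 169), 2)), -1) = Pow(Add(Mul(4, Pow(848, 2)), Pow(458, 2)), -1) = Pow(Add(Mul(4, 719104), 209764), -1) = Pow(Add(2876416, 209764), -1) = Pow(3086180, -1) = Rational(1, 3086180)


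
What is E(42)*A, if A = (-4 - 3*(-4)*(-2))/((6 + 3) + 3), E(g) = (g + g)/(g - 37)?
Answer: -196/5 ≈ -39.200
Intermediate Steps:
E(g) = 2*g/(-37 + g) (E(g) = (2*g)/(-37 + g) = 2*g/(-37 + g))
A = -7/3 (A = (-4 + 12*(-2))/(9 + 3) = (-4 - 24)/12 = -28*1/12 = -7/3 ≈ -2.3333)
E(42)*A = (2*42/(-37 + 42))*(-7/3) = (2*42/5)*(-7/3) = (2*42*(⅕))*(-7/3) = (84/5)*(-7/3) = -196/5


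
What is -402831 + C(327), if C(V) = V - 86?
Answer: -402590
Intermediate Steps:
C(V) = -86 + V
-402831 + C(327) = -402831 + (-86 + 327) = -402831 + 241 = -402590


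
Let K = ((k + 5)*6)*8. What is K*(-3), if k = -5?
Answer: 0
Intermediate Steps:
K = 0 (K = ((-5 + 5)*6)*8 = (0*6)*8 = 0*8 = 0)
K*(-3) = 0*(-3) = 0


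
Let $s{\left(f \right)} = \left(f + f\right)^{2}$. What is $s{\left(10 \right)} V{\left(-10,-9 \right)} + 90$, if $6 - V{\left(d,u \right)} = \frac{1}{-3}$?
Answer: $\frac{7870}{3} \approx 2623.3$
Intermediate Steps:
$s{\left(f \right)} = 4 f^{2}$ ($s{\left(f \right)} = \left(2 f\right)^{2} = 4 f^{2}$)
$V{\left(d,u \right)} = \frac{19}{3}$ ($V{\left(d,u \right)} = 6 - \frac{1}{-3} = 6 - - \frac{1}{3} = 6 + \frac{1}{3} = \frac{19}{3}$)
$s{\left(10 \right)} V{\left(-10,-9 \right)} + 90 = 4 \cdot 10^{2} \cdot \frac{19}{3} + 90 = 4 \cdot 100 \cdot \frac{19}{3} + 90 = 400 \cdot \frac{19}{3} + 90 = \frac{7600}{3} + 90 = \frac{7870}{3}$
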